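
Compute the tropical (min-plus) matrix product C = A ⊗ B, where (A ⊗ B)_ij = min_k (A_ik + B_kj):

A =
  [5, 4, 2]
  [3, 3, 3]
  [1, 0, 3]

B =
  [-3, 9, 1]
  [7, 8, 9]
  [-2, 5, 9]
A ⊗ B =
  [0, 7, 6]
  [0, 8, 4]
  [-2, 8, 2]

Apply the min-plus product entry-by-entry:
  C[0][0] = min over k of (A[0][0] + B[0][0] = 5 + -3 = 2, A[0][1] + B[1][0] = 4 + 7 = 11, A[0][2] + B[2][0] = 2 + -2 = 0) = 0 (attained at k = 2)
  C[0][1] = min over k of (A[0][0] + B[0][1] = 5 + 9 = 14, A[0][1] + B[1][1] = 4 + 8 = 12, A[0][2] + B[2][1] = 2 + 5 = 7) = 7 (attained at k = 2)
  C[0][2] = min over k of (A[0][0] + B[0][2] = 5 + 1 = 6, A[0][1] + B[1][2] = 4 + 9 = 13, A[0][2] + B[2][2] = 2 + 9 = 11) = 6 (attained at k = 0)
  C[1][0] = min over k of (A[1][0] + B[0][0] = 3 + -3 = 0, A[1][1] + B[1][0] = 3 + 7 = 10, A[1][2] + B[2][0] = 3 + -2 = 1) = 0 (attained at k = 0)
  C[1][1] = min over k of (A[1][0] + B[0][1] = 3 + 9 = 12, A[1][1] + B[1][1] = 3 + 8 = 11, A[1][2] + B[2][1] = 3 + 5 = 8) = 8 (attained at k = 2)
  C[1][2] = min over k of (A[1][0] + B[0][2] = 3 + 1 = 4, A[1][1] + B[1][2] = 3 + 9 = 12, A[1][2] + B[2][2] = 3 + 9 = 12) = 4 (attained at k = 0)
  C[2][0] = min over k of (A[2][0] + B[0][0] = 1 + -3 = -2, A[2][1] + B[1][0] = 0 + 7 = 7, A[2][2] + B[2][0] = 3 + -2 = 1) = -2 (attained at k = 0)
  C[2][1] = min over k of (A[2][0] + B[0][1] = 1 + 9 = 10, A[2][1] + B[1][1] = 0 + 8 = 8, A[2][2] + B[2][1] = 3 + 5 = 8) = 8 (attained at k = 1)
  C[2][2] = min over k of (A[2][0] + B[0][2] = 1 + 1 = 2, A[2][1] + B[1][2] = 0 + 9 = 9, A[2][2] + B[2][2] = 3 + 9 = 12) = 2 (attained at k = 0)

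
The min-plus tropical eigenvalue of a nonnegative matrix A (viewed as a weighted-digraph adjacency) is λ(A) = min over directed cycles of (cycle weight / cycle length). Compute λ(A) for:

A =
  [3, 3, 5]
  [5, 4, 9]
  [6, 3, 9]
λ(A) = 3

Enumerate directed cycles and compute their means (weight / length). Sample:
  cycle 0 → 0: weight = 3, length = 1, mean = 3/1 ≈ 3.000
  cycle 1 → 1: weight = 4, length = 1, mean = 4/1 ≈ 4.000
  cycle 2 → 2: weight = 9, length = 1, mean = 9/1 ≈ 9.000
  cycle 0 → 1 → 0: weight = 8, length = 2, mean = 8/2 ≈ 4.000
  cycle 0 → 2 → 0: weight = 11, length = 2, mean = 11/2 ≈ 5.500
  cycle 1 → 0 → 1: weight = 8, length = 2, mean = 8/2 ≈ 4.000
Minimum mean = 3.000, attained e.g. along the cycle 0 → 0 with weight 3 and length 1. So λ(A) = 3/1 = 3.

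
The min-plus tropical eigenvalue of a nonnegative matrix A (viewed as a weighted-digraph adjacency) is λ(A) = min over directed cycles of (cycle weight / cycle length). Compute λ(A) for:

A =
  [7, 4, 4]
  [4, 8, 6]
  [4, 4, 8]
λ(A) = 4

Enumerate directed cycles and compute their means (weight / length). Sample:
  cycle 0 → 0: weight = 7, length = 1, mean = 7/1 ≈ 7.000
  cycle 1 → 1: weight = 8, length = 1, mean = 8/1 ≈ 8.000
  cycle 2 → 2: weight = 8, length = 1, mean = 8/1 ≈ 8.000
  cycle 0 → 1 → 0: weight = 8, length = 2, mean = 8/2 ≈ 4.000
  cycle 0 → 2 → 0: weight = 8, length = 2, mean = 8/2 ≈ 4.000
  cycle 1 → 0 → 1: weight = 8, length = 2, mean = 8/2 ≈ 4.000
Minimum mean = 4.000, attained e.g. along the cycle 0 → 1 → 0 with weight 8 and length 2. So λ(A) = 8/2 = 4.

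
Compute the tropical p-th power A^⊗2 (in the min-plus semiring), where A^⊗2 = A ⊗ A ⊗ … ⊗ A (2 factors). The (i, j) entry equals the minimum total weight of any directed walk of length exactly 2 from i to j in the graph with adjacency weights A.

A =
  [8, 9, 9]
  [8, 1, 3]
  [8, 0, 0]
A^⊗2 =
  [16, 9, 9]
  [9, 2, 3]
  [8, 0, 0]

Each entry (A^⊗2)_ij equals the minimum over all length-2 walks i = v_0 → v_1 → … → v_2 = j of Σ_t A[v_t][v_{t+1}]. For example, for (i, j) = (0, 2) we minimise over 3 possible intermediate vertex sequences; the minimum is 9, attained along the walk 0 → 2 → 2.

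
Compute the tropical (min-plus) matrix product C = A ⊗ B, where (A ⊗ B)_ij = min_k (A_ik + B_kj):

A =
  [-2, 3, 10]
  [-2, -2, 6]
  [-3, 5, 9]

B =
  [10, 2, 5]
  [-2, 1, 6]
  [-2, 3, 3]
A ⊗ B =
  [1, 0, 3]
  [-4, -1, 3]
  [3, -1, 2]

Apply the min-plus product entry-by-entry:
  C[0][0] = min over k of (A[0][0] + B[0][0] = -2 + 10 = 8, A[0][1] + B[1][0] = 3 + -2 = 1, A[0][2] + B[2][0] = 10 + -2 = 8) = 1 (attained at k = 1)
  C[0][1] = min over k of (A[0][0] + B[0][1] = -2 + 2 = 0, A[0][1] + B[1][1] = 3 + 1 = 4, A[0][2] + B[2][1] = 10 + 3 = 13) = 0 (attained at k = 0)
  C[0][2] = min over k of (A[0][0] + B[0][2] = -2 + 5 = 3, A[0][1] + B[1][2] = 3 + 6 = 9, A[0][2] + B[2][2] = 10 + 3 = 13) = 3 (attained at k = 0)
  C[1][0] = min over k of (A[1][0] + B[0][0] = -2 + 10 = 8, A[1][1] + B[1][0] = -2 + -2 = -4, A[1][2] + B[2][0] = 6 + -2 = 4) = -4 (attained at k = 1)
  C[1][1] = min over k of (A[1][0] + B[0][1] = -2 + 2 = 0, A[1][1] + B[1][1] = -2 + 1 = -1, A[1][2] + B[2][1] = 6 + 3 = 9) = -1 (attained at k = 1)
  C[1][2] = min over k of (A[1][0] + B[0][2] = -2 + 5 = 3, A[1][1] + B[1][2] = -2 + 6 = 4, A[1][2] + B[2][2] = 6 + 3 = 9) = 3 (attained at k = 0)
  C[2][0] = min over k of (A[2][0] + B[0][0] = -3 + 10 = 7, A[2][1] + B[1][0] = 5 + -2 = 3, A[2][2] + B[2][0] = 9 + -2 = 7) = 3 (attained at k = 1)
  C[2][1] = min over k of (A[2][0] + B[0][1] = -3 + 2 = -1, A[2][1] + B[1][1] = 5 + 1 = 6, A[2][2] + B[2][1] = 9 + 3 = 12) = -1 (attained at k = 0)
  C[2][2] = min over k of (A[2][0] + B[0][2] = -3 + 5 = 2, A[2][1] + B[1][2] = 5 + 6 = 11, A[2][2] + B[2][2] = 9 + 3 = 12) = 2 (attained at k = 0)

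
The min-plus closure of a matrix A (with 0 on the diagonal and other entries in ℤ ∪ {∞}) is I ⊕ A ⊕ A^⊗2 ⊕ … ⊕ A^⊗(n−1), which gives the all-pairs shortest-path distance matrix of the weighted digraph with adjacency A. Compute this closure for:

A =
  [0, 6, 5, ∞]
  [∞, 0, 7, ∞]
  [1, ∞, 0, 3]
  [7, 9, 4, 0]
Closure =
  [0, 6, 5, 8]
  [8, 0, 7, 10]
  [1, 7, 0, 3]
  [5, 9, 4, 0]

This is the Floyd-Warshall all-pairs shortest-path computation. For each intermediate vertex k = 0, 1, …, 3, update dist[i][j] ← min(dist[i][j], dist[i][k] + dist[k][j]). The final matrix gives, for each (i, j), the minimum total weight of any directed path from i to j (possibly empty when i = j).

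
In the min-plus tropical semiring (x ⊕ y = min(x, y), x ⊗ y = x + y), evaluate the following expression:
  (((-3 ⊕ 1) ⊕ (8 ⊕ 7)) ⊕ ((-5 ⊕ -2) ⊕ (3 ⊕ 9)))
(((-3 ⊕ 1) ⊕ (8 ⊕ 7)) ⊕ ((-5 ⊕ -2) ⊕ (3 ⊕ 9))) = -5

Expand innermost to outermost. Recall ⊕ takes the minimum of its arguments and ⊗ takes their sum. Working out the expression (((-3 ⊕ 1) ⊕ (8 ⊕ 7)) ⊕ ((-5 ⊕ -2) ⊕ (3 ⊕ 9))) gives -5.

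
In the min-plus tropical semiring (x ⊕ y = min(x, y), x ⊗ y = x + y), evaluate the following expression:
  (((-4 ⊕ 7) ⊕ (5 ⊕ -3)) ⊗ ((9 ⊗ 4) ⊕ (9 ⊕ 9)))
(((-4 ⊕ 7) ⊕ (5 ⊕ -3)) ⊗ ((9 ⊗ 4) ⊕ (9 ⊕ 9))) = 5

Expand innermost to outermost. Recall ⊕ takes the minimum of its arguments and ⊗ takes their sum. Working out the expression (((-4 ⊕ 7) ⊕ (5 ⊕ -3)) ⊗ ((9 ⊗ 4) ⊕ (9 ⊕ 9))) gives 5.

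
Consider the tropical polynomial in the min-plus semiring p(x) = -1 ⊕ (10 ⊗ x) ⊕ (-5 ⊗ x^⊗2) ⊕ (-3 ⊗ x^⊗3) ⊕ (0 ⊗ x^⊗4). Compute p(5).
p(5) = -1

A tropical monomial a ⊗ x^⊗i evaluates to a + i · x. Evaluating each term at x = 5:
  Term 0 contributes -1 + 0 · 5 = -1
  Term 1 contributes 10 + 1 · 5 = 15
  Term 2 contributes -5 + 2 · 5 = 5
  Term 3 contributes -3 + 3 · 5 = 12
  Term 4 contributes 0 + 4 · 5 = 20
p(5) = ⊕ of these = min[-1, 15, 5, 12, 20] = -1.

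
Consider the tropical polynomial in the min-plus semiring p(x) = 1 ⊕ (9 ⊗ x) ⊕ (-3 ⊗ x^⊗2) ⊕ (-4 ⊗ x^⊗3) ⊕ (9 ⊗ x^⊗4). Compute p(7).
p(7) = 1

A tropical monomial a ⊗ x^⊗i evaluates to a + i · x. Evaluating each term at x = 7:
  Term 0 contributes 1 + 0 · 7 = 1
  Term 1 contributes 9 + 1 · 7 = 16
  Term 2 contributes -3 + 2 · 7 = 11
  Term 3 contributes -4 + 3 · 7 = 17
  Term 4 contributes 9 + 4 · 7 = 37
p(7) = ⊕ of these = min[1, 16, 11, 17, 37] = 1.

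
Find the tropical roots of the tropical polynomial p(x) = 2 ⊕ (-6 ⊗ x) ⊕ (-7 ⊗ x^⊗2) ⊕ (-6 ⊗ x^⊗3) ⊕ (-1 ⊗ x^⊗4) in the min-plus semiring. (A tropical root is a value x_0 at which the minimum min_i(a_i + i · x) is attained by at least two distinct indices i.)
Roots: {-5, -1, 1, 8}

Each tropical root is a break point of the lower envelope of the lines y = a_i + i · x (there are 5 lines, with slopes 0, 1, ..., 4). Only the lines that attain the minimum somewhere contribute to roots; other lines are dominated. Here the surviving (envelope) indices are i = 4, i = 3, i = 2, i = 1, i = 0.
Intersections between consecutive envelope lines give the roots: for adjacent envelope indices i < j the intersection is x = (a_i − a_j) / (j − i). Reading off the sorted break points: {-5, -1, 1, 8}.
Verification: at each break x_0, at least two indices attain the minimum of min_i(a_i + i · x_0).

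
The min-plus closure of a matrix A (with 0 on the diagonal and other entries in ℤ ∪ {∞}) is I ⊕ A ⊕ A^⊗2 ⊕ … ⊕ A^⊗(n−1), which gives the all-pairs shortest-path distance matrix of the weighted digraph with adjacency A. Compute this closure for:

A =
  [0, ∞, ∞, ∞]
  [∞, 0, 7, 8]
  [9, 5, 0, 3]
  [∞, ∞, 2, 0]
Closure =
  [0, ∞, ∞, ∞]
  [16, 0, 7, 8]
  [9, 5, 0, 3]
  [11, 7, 2, 0]

This is the Floyd-Warshall all-pairs shortest-path computation. For each intermediate vertex k = 0, 1, …, 3, update dist[i][j] ← min(dist[i][j], dist[i][k] + dist[k][j]). The final matrix gives, for each (i, j), the minimum total weight of any directed path from i to j (possibly empty when i = j).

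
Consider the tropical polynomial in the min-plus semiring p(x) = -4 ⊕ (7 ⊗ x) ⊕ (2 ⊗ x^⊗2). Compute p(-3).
p(-3) = -4

A tropical monomial a ⊗ x^⊗i evaluates to a + i · x. Evaluating each term at x = -3:
  Term 0 contributes -4 + 0 · -3 = -4
  Term 1 contributes 7 + 1 · -3 = 4
  Term 2 contributes 2 + 2 · -3 = -4
p(-3) = ⊕ of these = min[-4, 4, -4] = -4.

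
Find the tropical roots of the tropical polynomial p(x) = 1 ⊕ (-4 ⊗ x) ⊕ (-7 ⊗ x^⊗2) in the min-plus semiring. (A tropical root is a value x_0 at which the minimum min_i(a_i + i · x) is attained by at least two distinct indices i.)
Roots: {3, 5}

Each tropical root is a break point of the lower envelope of the lines y = a_i + i · x (there are 3 lines, with slopes 0, 1, ..., 2). Only the lines that attain the minimum somewhere contribute to roots; other lines are dominated. Here the surviving (envelope) indices are i = 2, i = 1, i = 0.
Intersections between consecutive envelope lines give the roots: for adjacent envelope indices i < j the intersection is x = (a_i − a_j) / (j − i). Reading off the sorted break points: {3, 5}.
Verification: at each break x_0, at least two indices attain the minimum of min_i(a_i + i · x_0).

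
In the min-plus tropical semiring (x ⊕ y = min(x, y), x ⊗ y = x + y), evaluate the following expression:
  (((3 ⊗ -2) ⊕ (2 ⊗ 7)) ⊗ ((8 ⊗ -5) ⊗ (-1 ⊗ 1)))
(((3 ⊗ -2) ⊕ (2 ⊗ 7)) ⊗ ((8 ⊗ -5) ⊗ (-1 ⊗ 1))) = 4

Expand innermost to outermost. Recall ⊕ takes the minimum of its arguments and ⊗ takes their sum. Working out the expression (((3 ⊗ -2) ⊕ (2 ⊗ 7)) ⊗ ((8 ⊗ -5) ⊗ (-1 ⊗ 1))) gives 4.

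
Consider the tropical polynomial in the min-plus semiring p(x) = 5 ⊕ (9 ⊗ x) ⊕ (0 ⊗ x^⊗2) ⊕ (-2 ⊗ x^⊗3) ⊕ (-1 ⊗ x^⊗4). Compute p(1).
p(1) = 1

A tropical monomial a ⊗ x^⊗i evaluates to a + i · x. Evaluating each term at x = 1:
  Term 0 contributes 5 + 0 · 1 = 5
  Term 1 contributes 9 + 1 · 1 = 10
  Term 2 contributes 0 + 2 · 1 = 2
  Term 3 contributes -2 + 3 · 1 = 1
  Term 4 contributes -1 + 4 · 1 = 3
p(1) = ⊕ of these = min[5, 10, 2, 1, 3] = 1.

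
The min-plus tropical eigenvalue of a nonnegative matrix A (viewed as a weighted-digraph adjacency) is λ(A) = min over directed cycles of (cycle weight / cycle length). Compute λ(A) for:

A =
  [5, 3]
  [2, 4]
λ(A) = 5/2

Enumerate directed cycles and compute their means (weight / length). Sample:
  cycle 0 → 0: weight = 5, length = 1, mean = 5/1 ≈ 5.000
  cycle 1 → 1: weight = 4, length = 1, mean = 4/1 ≈ 4.000
  cycle 0 → 1 → 0: weight = 5, length = 2, mean = 5/2 ≈ 2.500
  cycle 1 → 0 → 1: weight = 5, length = 2, mean = 5/2 ≈ 2.500
Minimum mean = 2.500, attained e.g. along the cycle 0 → 1 → 0 with weight 5 and length 2. So λ(A) = 5/2 = 5/2.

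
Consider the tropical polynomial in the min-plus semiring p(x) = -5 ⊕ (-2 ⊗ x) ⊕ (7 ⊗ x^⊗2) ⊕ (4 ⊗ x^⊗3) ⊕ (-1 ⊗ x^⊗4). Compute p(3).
p(3) = -5

A tropical monomial a ⊗ x^⊗i evaluates to a + i · x. Evaluating each term at x = 3:
  Term 0 contributes -5 + 0 · 3 = -5
  Term 1 contributes -2 + 1 · 3 = 1
  Term 2 contributes 7 + 2 · 3 = 13
  Term 3 contributes 4 + 3 · 3 = 13
  Term 4 contributes -1 + 4 · 3 = 11
p(3) = ⊕ of these = min[-5, 1, 13, 13, 11] = -5.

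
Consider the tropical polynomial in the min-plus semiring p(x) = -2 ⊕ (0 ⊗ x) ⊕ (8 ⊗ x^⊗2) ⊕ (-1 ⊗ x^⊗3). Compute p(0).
p(0) = -2

A tropical monomial a ⊗ x^⊗i evaluates to a + i · x. Evaluating each term at x = 0:
  Term 0 contributes -2 + 0 · 0 = -2
  Term 1 contributes 0 + 1 · 0 = 0
  Term 2 contributes 8 + 2 · 0 = 8
  Term 3 contributes -1 + 3 · 0 = -1
p(0) = ⊕ of these = min[-2, 0, 8, -1] = -2.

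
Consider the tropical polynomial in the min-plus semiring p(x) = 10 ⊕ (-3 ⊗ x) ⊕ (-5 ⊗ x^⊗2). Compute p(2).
p(2) = -1

A tropical monomial a ⊗ x^⊗i evaluates to a + i · x. Evaluating each term at x = 2:
  Term 0 contributes 10 + 0 · 2 = 10
  Term 1 contributes -3 + 1 · 2 = -1
  Term 2 contributes -5 + 2 · 2 = -1
p(2) = ⊕ of these = min[10, -1, -1] = -1.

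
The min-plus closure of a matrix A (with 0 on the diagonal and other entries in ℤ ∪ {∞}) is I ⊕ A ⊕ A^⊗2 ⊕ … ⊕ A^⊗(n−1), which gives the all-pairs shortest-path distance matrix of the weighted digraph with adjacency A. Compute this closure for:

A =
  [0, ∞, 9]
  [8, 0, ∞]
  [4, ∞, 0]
Closure =
  [0, ∞, 9]
  [8, 0, 17]
  [4, ∞, 0]

This is the Floyd-Warshall all-pairs shortest-path computation. For each intermediate vertex k = 0, 1, …, 2, update dist[i][j] ← min(dist[i][j], dist[i][k] + dist[k][j]). The final matrix gives, for each (i, j), the minimum total weight of any directed path from i to j (possibly empty when i = j).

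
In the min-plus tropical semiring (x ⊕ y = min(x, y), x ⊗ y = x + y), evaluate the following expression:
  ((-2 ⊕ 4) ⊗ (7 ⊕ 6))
((-2 ⊕ 4) ⊗ (7 ⊕ 6)) = 4

Expand innermost to outermost. Recall ⊕ takes the minimum of its arguments and ⊗ takes their sum. Working out the expression ((-2 ⊕ 4) ⊗ (7 ⊕ 6)) gives 4.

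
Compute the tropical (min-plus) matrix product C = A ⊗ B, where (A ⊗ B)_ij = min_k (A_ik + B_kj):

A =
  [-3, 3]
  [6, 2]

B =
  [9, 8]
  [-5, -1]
A ⊗ B =
  [-2, 2]
  [-3, 1]

Apply the min-plus product entry-by-entry:
  C[0][0] = min over k of (A[0][0] + B[0][0] = -3 + 9 = 6, A[0][1] + B[1][0] = 3 + -5 = -2) = -2 (attained at k = 1)
  C[0][1] = min over k of (A[0][0] + B[0][1] = -3 + 8 = 5, A[0][1] + B[1][1] = 3 + -1 = 2) = 2 (attained at k = 1)
  C[1][0] = min over k of (A[1][0] + B[0][0] = 6 + 9 = 15, A[1][1] + B[1][0] = 2 + -5 = -3) = -3 (attained at k = 1)
  C[1][1] = min over k of (A[1][0] + B[0][1] = 6 + 8 = 14, A[1][1] + B[1][1] = 2 + -1 = 1) = 1 (attained at k = 1)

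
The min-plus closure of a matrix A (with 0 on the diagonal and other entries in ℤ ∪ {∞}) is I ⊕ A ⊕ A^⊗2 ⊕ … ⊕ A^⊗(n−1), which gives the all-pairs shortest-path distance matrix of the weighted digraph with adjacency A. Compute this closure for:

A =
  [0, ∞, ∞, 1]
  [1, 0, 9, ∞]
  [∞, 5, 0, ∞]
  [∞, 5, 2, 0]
Closure =
  [0, 6, 3, 1]
  [1, 0, 4, 2]
  [6, 5, 0, 7]
  [6, 5, 2, 0]

This is the Floyd-Warshall all-pairs shortest-path computation. For each intermediate vertex k = 0, 1, …, 3, update dist[i][j] ← min(dist[i][j], dist[i][k] + dist[k][j]). The final matrix gives, for each (i, j), the minimum total weight of any directed path from i to j (possibly empty when i = j).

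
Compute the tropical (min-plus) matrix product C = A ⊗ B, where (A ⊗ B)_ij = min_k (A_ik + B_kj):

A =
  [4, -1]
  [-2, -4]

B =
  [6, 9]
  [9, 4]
A ⊗ B =
  [8, 3]
  [4, 0]

Apply the min-plus product entry-by-entry:
  C[0][0] = min over k of (A[0][0] + B[0][0] = 4 + 6 = 10, A[0][1] + B[1][0] = -1 + 9 = 8) = 8 (attained at k = 1)
  C[0][1] = min over k of (A[0][0] + B[0][1] = 4 + 9 = 13, A[0][1] + B[1][1] = -1 + 4 = 3) = 3 (attained at k = 1)
  C[1][0] = min over k of (A[1][0] + B[0][0] = -2 + 6 = 4, A[1][1] + B[1][0] = -4 + 9 = 5) = 4 (attained at k = 0)
  C[1][1] = min over k of (A[1][0] + B[0][1] = -2 + 9 = 7, A[1][1] + B[1][1] = -4 + 4 = 0) = 0 (attained at k = 1)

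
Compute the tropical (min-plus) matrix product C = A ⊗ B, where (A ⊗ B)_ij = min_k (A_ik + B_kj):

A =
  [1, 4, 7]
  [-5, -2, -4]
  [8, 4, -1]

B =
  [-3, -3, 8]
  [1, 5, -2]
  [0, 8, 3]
A ⊗ B =
  [-2, -2, 2]
  [-8, -8, -4]
  [-1, 5, 2]

Apply the min-plus product entry-by-entry:
  C[0][0] = min over k of (A[0][0] + B[0][0] = 1 + -3 = -2, A[0][1] + B[1][0] = 4 + 1 = 5, A[0][2] + B[2][0] = 7 + 0 = 7) = -2 (attained at k = 0)
  C[0][1] = min over k of (A[0][0] + B[0][1] = 1 + -3 = -2, A[0][1] + B[1][1] = 4 + 5 = 9, A[0][2] + B[2][1] = 7 + 8 = 15) = -2 (attained at k = 0)
  C[0][2] = min over k of (A[0][0] + B[0][2] = 1 + 8 = 9, A[0][1] + B[1][2] = 4 + -2 = 2, A[0][2] + B[2][2] = 7 + 3 = 10) = 2 (attained at k = 1)
  C[1][0] = min over k of (A[1][0] + B[0][0] = -5 + -3 = -8, A[1][1] + B[1][0] = -2 + 1 = -1, A[1][2] + B[2][0] = -4 + 0 = -4) = -8 (attained at k = 0)
  C[1][1] = min over k of (A[1][0] + B[0][1] = -5 + -3 = -8, A[1][1] + B[1][1] = -2 + 5 = 3, A[1][2] + B[2][1] = -4 + 8 = 4) = -8 (attained at k = 0)
  C[1][2] = min over k of (A[1][0] + B[0][2] = -5 + 8 = 3, A[1][1] + B[1][2] = -2 + -2 = -4, A[1][2] + B[2][2] = -4 + 3 = -1) = -4 (attained at k = 1)
  C[2][0] = min over k of (A[2][0] + B[0][0] = 8 + -3 = 5, A[2][1] + B[1][0] = 4 + 1 = 5, A[2][2] + B[2][0] = -1 + 0 = -1) = -1 (attained at k = 2)
  C[2][1] = min over k of (A[2][0] + B[0][1] = 8 + -3 = 5, A[2][1] + B[1][1] = 4 + 5 = 9, A[2][2] + B[2][1] = -1 + 8 = 7) = 5 (attained at k = 0)
  C[2][2] = min over k of (A[2][0] + B[0][2] = 8 + 8 = 16, A[2][1] + B[1][2] = 4 + -2 = 2, A[2][2] + B[2][2] = -1 + 3 = 2) = 2 (attained at k = 1)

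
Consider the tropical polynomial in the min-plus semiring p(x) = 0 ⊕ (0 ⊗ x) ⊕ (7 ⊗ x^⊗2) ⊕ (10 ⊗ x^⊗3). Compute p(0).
p(0) = 0

A tropical monomial a ⊗ x^⊗i evaluates to a + i · x. Evaluating each term at x = 0:
  Term 0 contributes 0 + 0 · 0 = 0
  Term 1 contributes 0 + 1 · 0 = 0
  Term 2 contributes 7 + 2 · 0 = 7
  Term 3 contributes 10 + 3 · 0 = 10
p(0) = ⊕ of these = min[0, 0, 7, 10] = 0.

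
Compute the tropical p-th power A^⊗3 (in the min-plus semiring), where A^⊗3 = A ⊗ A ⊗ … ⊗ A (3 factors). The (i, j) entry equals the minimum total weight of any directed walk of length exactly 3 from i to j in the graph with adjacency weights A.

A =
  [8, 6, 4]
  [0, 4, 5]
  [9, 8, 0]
A^⊗3 =
  [10, 12, 4]
  [6, 10, 4]
  [8, 8, 0]

Each entry (A^⊗3)_ij equals the minimum over all length-3 walks i = v_0 → v_1 → … → v_3 = j of Σ_t A[v_t][v_{t+1}]. For example, for (i, j) = (0, 2) we minimise over 9 possible intermediate vertex sequences; the minimum is 4, attained along the walk 0 → 2 → 2 → 2.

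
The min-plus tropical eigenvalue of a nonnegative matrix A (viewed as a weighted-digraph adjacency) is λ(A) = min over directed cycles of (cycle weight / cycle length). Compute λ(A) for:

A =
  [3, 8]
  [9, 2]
λ(A) = 2

Enumerate directed cycles and compute their means (weight / length). Sample:
  cycle 0 → 0: weight = 3, length = 1, mean = 3/1 ≈ 3.000
  cycle 1 → 1: weight = 2, length = 1, mean = 2/1 ≈ 2.000
  cycle 0 → 1 → 0: weight = 17, length = 2, mean = 17/2 ≈ 8.500
  cycle 1 → 0 → 1: weight = 17, length = 2, mean = 17/2 ≈ 8.500
Minimum mean = 2.000, attained e.g. along the cycle 1 → 1 with weight 2 and length 1. So λ(A) = 2/1 = 2.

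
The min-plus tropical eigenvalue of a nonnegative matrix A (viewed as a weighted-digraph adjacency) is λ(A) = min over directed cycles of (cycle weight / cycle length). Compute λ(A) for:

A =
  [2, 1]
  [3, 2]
λ(A) = 2

Enumerate directed cycles and compute their means (weight / length). Sample:
  cycle 0 → 0: weight = 2, length = 1, mean = 2/1 ≈ 2.000
  cycle 1 → 1: weight = 2, length = 1, mean = 2/1 ≈ 2.000
  cycle 0 → 1 → 0: weight = 4, length = 2, mean = 4/2 ≈ 2.000
  cycle 1 → 0 → 1: weight = 4, length = 2, mean = 4/2 ≈ 2.000
Minimum mean = 2.000, attained e.g. along the cycle 0 → 0 with weight 2 and length 1. So λ(A) = 2/1 = 2.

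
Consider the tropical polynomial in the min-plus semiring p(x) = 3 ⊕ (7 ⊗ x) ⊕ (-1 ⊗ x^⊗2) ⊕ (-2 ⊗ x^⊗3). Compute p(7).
p(7) = 3

A tropical monomial a ⊗ x^⊗i evaluates to a + i · x. Evaluating each term at x = 7:
  Term 0 contributes 3 + 0 · 7 = 3
  Term 1 contributes 7 + 1 · 7 = 14
  Term 2 contributes -1 + 2 · 7 = 13
  Term 3 contributes -2 + 3 · 7 = 19
p(7) = ⊕ of these = min[3, 14, 13, 19] = 3.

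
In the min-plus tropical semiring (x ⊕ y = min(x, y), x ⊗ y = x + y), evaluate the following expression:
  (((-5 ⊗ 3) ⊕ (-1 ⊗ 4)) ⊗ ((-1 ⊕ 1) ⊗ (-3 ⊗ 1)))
(((-5 ⊗ 3) ⊕ (-1 ⊗ 4)) ⊗ ((-1 ⊕ 1) ⊗ (-3 ⊗ 1))) = -5

Expand innermost to outermost. Recall ⊕ takes the minimum of its arguments and ⊗ takes their sum. Working out the expression (((-5 ⊗ 3) ⊕ (-1 ⊗ 4)) ⊗ ((-1 ⊕ 1) ⊗ (-3 ⊗ 1))) gives -5.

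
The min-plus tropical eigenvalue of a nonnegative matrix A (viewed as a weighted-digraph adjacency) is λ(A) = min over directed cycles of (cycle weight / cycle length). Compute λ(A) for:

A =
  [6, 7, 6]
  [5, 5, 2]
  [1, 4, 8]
λ(A) = 3

Enumerate directed cycles and compute their means (weight / length). Sample:
  cycle 0 → 0: weight = 6, length = 1, mean = 6/1 ≈ 6.000
  cycle 1 → 1: weight = 5, length = 1, mean = 5/1 ≈ 5.000
  cycle 2 → 2: weight = 8, length = 1, mean = 8/1 ≈ 8.000
  cycle 0 → 1 → 0: weight = 12, length = 2, mean = 12/2 ≈ 6.000
  cycle 0 → 2 → 0: weight = 7, length = 2, mean = 7/2 ≈ 3.500
  cycle 1 → 0 → 1: weight = 12, length = 2, mean = 12/2 ≈ 6.000
Minimum mean = 3.000, attained e.g. along the cycle 1 → 2 → 1 with weight 6 and length 2. So λ(A) = 6/2 = 3.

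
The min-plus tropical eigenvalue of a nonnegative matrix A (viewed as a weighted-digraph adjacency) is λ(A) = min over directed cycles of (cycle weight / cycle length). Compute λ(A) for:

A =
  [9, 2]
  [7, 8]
λ(A) = 9/2

Enumerate directed cycles and compute their means (weight / length). Sample:
  cycle 0 → 0: weight = 9, length = 1, mean = 9/1 ≈ 9.000
  cycle 1 → 1: weight = 8, length = 1, mean = 8/1 ≈ 8.000
  cycle 0 → 1 → 0: weight = 9, length = 2, mean = 9/2 ≈ 4.500
  cycle 1 → 0 → 1: weight = 9, length = 2, mean = 9/2 ≈ 4.500
Minimum mean = 4.500, attained e.g. along the cycle 0 → 1 → 0 with weight 9 and length 2. So λ(A) = 9/2 = 9/2.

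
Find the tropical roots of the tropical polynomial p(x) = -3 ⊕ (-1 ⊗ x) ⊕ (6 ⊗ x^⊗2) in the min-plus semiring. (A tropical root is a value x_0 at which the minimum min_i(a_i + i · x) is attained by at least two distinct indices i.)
Roots: {-7, -2}

Each tropical root is a break point of the lower envelope of the lines y = a_i + i · x (there are 3 lines, with slopes 0, 1, ..., 2). Only the lines that attain the minimum somewhere contribute to roots; other lines are dominated. Here the surviving (envelope) indices are i = 2, i = 1, i = 0.
Intersections between consecutive envelope lines give the roots: for adjacent envelope indices i < j the intersection is x = (a_i − a_j) / (j − i). Reading off the sorted break points: {-7, -2}.
Verification: at each break x_0, at least two indices attain the minimum of min_i(a_i + i · x_0).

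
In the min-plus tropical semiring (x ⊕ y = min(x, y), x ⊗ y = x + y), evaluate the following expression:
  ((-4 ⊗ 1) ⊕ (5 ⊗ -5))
((-4 ⊗ 1) ⊕ (5 ⊗ -5)) = -3

Expand innermost to outermost. Recall ⊕ takes the minimum of its arguments and ⊗ takes their sum. Working out the expression ((-4 ⊗ 1) ⊕ (5 ⊗ -5)) gives -3.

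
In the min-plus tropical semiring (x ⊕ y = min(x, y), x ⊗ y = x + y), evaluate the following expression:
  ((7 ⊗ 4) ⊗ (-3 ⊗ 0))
((7 ⊗ 4) ⊗ (-3 ⊗ 0)) = 8

Expand innermost to outermost. Recall ⊕ takes the minimum of its arguments and ⊗ takes their sum. Working out the expression ((7 ⊗ 4) ⊗ (-3 ⊗ 0)) gives 8.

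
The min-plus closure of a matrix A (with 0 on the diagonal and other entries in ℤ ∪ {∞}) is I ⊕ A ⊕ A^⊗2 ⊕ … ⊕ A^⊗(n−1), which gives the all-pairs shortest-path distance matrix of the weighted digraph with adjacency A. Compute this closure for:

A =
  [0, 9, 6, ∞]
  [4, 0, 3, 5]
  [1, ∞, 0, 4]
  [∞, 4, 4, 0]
Closure =
  [0, 9, 6, 10]
  [4, 0, 3, 5]
  [1, 8, 0, 4]
  [5, 4, 4, 0]

This is the Floyd-Warshall all-pairs shortest-path computation. For each intermediate vertex k = 0, 1, …, 3, update dist[i][j] ← min(dist[i][j], dist[i][k] + dist[k][j]). The final matrix gives, for each (i, j), the minimum total weight of any directed path from i to j (possibly empty when i = j).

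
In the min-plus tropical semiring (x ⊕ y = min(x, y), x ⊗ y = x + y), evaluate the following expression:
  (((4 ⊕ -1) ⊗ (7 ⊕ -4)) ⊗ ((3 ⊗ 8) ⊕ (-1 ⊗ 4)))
(((4 ⊕ -1) ⊗ (7 ⊕ -4)) ⊗ ((3 ⊗ 8) ⊕ (-1 ⊗ 4))) = -2

Expand innermost to outermost. Recall ⊕ takes the minimum of its arguments and ⊗ takes their sum. Working out the expression (((4 ⊕ -1) ⊗ (7 ⊕ -4)) ⊗ ((3 ⊗ 8) ⊕ (-1 ⊗ 4))) gives -2.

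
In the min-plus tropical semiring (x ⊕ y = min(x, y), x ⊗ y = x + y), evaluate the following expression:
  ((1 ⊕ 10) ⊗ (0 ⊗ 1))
((1 ⊕ 10) ⊗ (0 ⊗ 1)) = 2

Expand innermost to outermost. Recall ⊕ takes the minimum of its arguments and ⊗ takes their sum. Working out the expression ((1 ⊕ 10) ⊗ (0 ⊗ 1)) gives 2.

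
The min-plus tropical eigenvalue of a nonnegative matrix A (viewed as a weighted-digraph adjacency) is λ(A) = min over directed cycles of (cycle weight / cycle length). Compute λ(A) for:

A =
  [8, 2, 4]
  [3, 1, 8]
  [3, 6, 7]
λ(A) = 1

Enumerate directed cycles and compute their means (weight / length). Sample:
  cycle 0 → 0: weight = 8, length = 1, mean = 8/1 ≈ 8.000
  cycle 1 → 1: weight = 1, length = 1, mean = 1/1 ≈ 1.000
  cycle 2 → 2: weight = 7, length = 1, mean = 7/1 ≈ 7.000
  cycle 0 → 1 → 0: weight = 5, length = 2, mean = 5/2 ≈ 2.500
  cycle 0 → 2 → 0: weight = 7, length = 2, mean = 7/2 ≈ 3.500
  cycle 1 → 0 → 1: weight = 5, length = 2, mean = 5/2 ≈ 2.500
Minimum mean = 1.000, attained e.g. along the cycle 1 → 1 with weight 1 and length 1. So λ(A) = 1/1 = 1.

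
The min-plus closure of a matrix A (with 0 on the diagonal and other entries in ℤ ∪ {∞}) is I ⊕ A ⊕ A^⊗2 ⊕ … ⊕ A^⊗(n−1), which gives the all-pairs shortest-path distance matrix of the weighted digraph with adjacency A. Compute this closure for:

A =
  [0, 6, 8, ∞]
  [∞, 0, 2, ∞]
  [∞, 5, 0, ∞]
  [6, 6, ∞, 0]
Closure =
  [0, 6, 8, ∞]
  [∞, 0, 2, ∞]
  [∞, 5, 0, ∞]
  [6, 6, 8, 0]

This is the Floyd-Warshall all-pairs shortest-path computation. For each intermediate vertex k = 0, 1, …, 3, update dist[i][j] ← min(dist[i][j], dist[i][k] + dist[k][j]). The final matrix gives, for each (i, j), the minimum total weight of any directed path from i to j (possibly empty when i = j).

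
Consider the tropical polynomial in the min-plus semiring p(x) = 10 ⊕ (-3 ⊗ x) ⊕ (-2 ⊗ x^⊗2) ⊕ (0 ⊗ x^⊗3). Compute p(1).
p(1) = -2

A tropical monomial a ⊗ x^⊗i evaluates to a + i · x. Evaluating each term at x = 1:
  Term 0 contributes 10 + 0 · 1 = 10
  Term 1 contributes -3 + 1 · 1 = -2
  Term 2 contributes -2 + 2 · 1 = 0
  Term 3 contributes 0 + 3 · 1 = 3
p(1) = ⊕ of these = min[10, -2, 0, 3] = -2.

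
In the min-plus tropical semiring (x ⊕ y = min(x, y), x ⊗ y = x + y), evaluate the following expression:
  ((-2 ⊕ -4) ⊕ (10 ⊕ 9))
((-2 ⊕ -4) ⊕ (10 ⊕ 9)) = -4

Expand innermost to outermost. Recall ⊕ takes the minimum of its arguments and ⊗ takes their sum. Working out the expression ((-2 ⊕ -4) ⊕ (10 ⊕ 9)) gives -4.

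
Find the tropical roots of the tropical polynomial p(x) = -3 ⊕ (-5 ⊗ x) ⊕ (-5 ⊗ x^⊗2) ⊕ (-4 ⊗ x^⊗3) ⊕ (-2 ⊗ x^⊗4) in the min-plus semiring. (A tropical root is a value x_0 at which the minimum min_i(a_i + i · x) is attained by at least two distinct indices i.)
Roots: {-2, -1, 0, 2}

Each tropical root is a break point of the lower envelope of the lines y = a_i + i · x (there are 5 lines, with slopes 0, 1, ..., 4). Only the lines that attain the minimum somewhere contribute to roots; other lines are dominated. Here the surviving (envelope) indices are i = 4, i = 3, i = 2, i = 1, i = 0.
Intersections between consecutive envelope lines give the roots: for adjacent envelope indices i < j the intersection is x = (a_i − a_j) / (j − i). Reading off the sorted break points: {-2, -1, 0, 2}.
Verification: at each break x_0, at least two indices attain the minimum of min_i(a_i + i · x_0).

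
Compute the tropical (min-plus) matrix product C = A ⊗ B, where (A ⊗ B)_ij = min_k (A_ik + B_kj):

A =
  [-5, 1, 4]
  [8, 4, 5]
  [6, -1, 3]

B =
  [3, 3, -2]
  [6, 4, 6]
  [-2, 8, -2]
A ⊗ B =
  [-2, -2, -7]
  [3, 8, 3]
  [1, 3, 1]

Apply the min-plus product entry-by-entry:
  C[0][0] = min over k of (A[0][0] + B[0][0] = -5 + 3 = -2, A[0][1] + B[1][0] = 1 + 6 = 7, A[0][2] + B[2][0] = 4 + -2 = 2) = -2 (attained at k = 0)
  C[0][1] = min over k of (A[0][0] + B[0][1] = -5 + 3 = -2, A[0][1] + B[1][1] = 1 + 4 = 5, A[0][2] + B[2][1] = 4 + 8 = 12) = -2 (attained at k = 0)
  C[0][2] = min over k of (A[0][0] + B[0][2] = -5 + -2 = -7, A[0][1] + B[1][2] = 1 + 6 = 7, A[0][2] + B[2][2] = 4 + -2 = 2) = -7 (attained at k = 0)
  C[1][0] = min over k of (A[1][0] + B[0][0] = 8 + 3 = 11, A[1][1] + B[1][0] = 4 + 6 = 10, A[1][2] + B[2][0] = 5 + -2 = 3) = 3 (attained at k = 2)
  C[1][1] = min over k of (A[1][0] + B[0][1] = 8 + 3 = 11, A[1][1] + B[1][1] = 4 + 4 = 8, A[1][2] + B[2][1] = 5 + 8 = 13) = 8 (attained at k = 1)
  C[1][2] = min over k of (A[1][0] + B[0][2] = 8 + -2 = 6, A[1][1] + B[1][2] = 4 + 6 = 10, A[1][2] + B[2][2] = 5 + -2 = 3) = 3 (attained at k = 2)
  C[2][0] = min over k of (A[2][0] + B[0][0] = 6 + 3 = 9, A[2][1] + B[1][0] = -1 + 6 = 5, A[2][2] + B[2][0] = 3 + -2 = 1) = 1 (attained at k = 2)
  C[2][1] = min over k of (A[2][0] + B[0][1] = 6 + 3 = 9, A[2][1] + B[1][1] = -1 + 4 = 3, A[2][2] + B[2][1] = 3 + 8 = 11) = 3 (attained at k = 1)
  C[2][2] = min over k of (A[2][0] + B[0][2] = 6 + -2 = 4, A[2][1] + B[1][2] = -1 + 6 = 5, A[2][2] + B[2][2] = 3 + -2 = 1) = 1 (attained at k = 2)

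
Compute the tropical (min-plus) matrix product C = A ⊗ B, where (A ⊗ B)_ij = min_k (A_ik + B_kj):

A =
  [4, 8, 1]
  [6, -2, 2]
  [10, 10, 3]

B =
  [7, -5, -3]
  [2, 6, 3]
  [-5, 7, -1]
A ⊗ B =
  [-4, -1, 0]
  [-3, 1, 1]
  [-2, 5, 2]

Apply the min-plus product entry-by-entry:
  C[0][0] = min over k of (A[0][0] + B[0][0] = 4 + 7 = 11, A[0][1] + B[1][0] = 8 + 2 = 10, A[0][2] + B[2][0] = 1 + -5 = -4) = -4 (attained at k = 2)
  C[0][1] = min over k of (A[0][0] + B[0][1] = 4 + -5 = -1, A[0][1] + B[1][1] = 8 + 6 = 14, A[0][2] + B[2][1] = 1 + 7 = 8) = -1 (attained at k = 0)
  C[0][2] = min over k of (A[0][0] + B[0][2] = 4 + -3 = 1, A[0][1] + B[1][2] = 8 + 3 = 11, A[0][2] + B[2][2] = 1 + -1 = 0) = 0 (attained at k = 2)
  C[1][0] = min over k of (A[1][0] + B[0][0] = 6 + 7 = 13, A[1][1] + B[1][0] = -2 + 2 = 0, A[1][2] + B[2][0] = 2 + -5 = -3) = -3 (attained at k = 2)
  C[1][1] = min over k of (A[1][0] + B[0][1] = 6 + -5 = 1, A[1][1] + B[1][1] = -2 + 6 = 4, A[1][2] + B[2][1] = 2 + 7 = 9) = 1 (attained at k = 0)
  C[1][2] = min over k of (A[1][0] + B[0][2] = 6 + -3 = 3, A[1][1] + B[1][2] = -2 + 3 = 1, A[1][2] + B[2][2] = 2 + -1 = 1) = 1 (attained at k = 1)
  C[2][0] = min over k of (A[2][0] + B[0][0] = 10 + 7 = 17, A[2][1] + B[1][0] = 10 + 2 = 12, A[2][2] + B[2][0] = 3 + -5 = -2) = -2 (attained at k = 2)
  C[2][1] = min over k of (A[2][0] + B[0][1] = 10 + -5 = 5, A[2][1] + B[1][1] = 10 + 6 = 16, A[2][2] + B[2][1] = 3 + 7 = 10) = 5 (attained at k = 0)
  C[2][2] = min over k of (A[2][0] + B[0][2] = 10 + -3 = 7, A[2][1] + B[1][2] = 10 + 3 = 13, A[2][2] + B[2][2] = 3 + -1 = 2) = 2 (attained at k = 2)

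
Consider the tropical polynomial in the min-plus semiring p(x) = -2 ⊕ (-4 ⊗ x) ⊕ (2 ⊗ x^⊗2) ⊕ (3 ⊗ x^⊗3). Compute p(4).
p(4) = -2

A tropical monomial a ⊗ x^⊗i evaluates to a + i · x. Evaluating each term at x = 4:
  Term 0 contributes -2 + 0 · 4 = -2
  Term 1 contributes -4 + 1 · 4 = 0
  Term 2 contributes 2 + 2 · 4 = 10
  Term 3 contributes 3 + 3 · 4 = 15
p(4) = ⊕ of these = min[-2, 0, 10, 15] = -2.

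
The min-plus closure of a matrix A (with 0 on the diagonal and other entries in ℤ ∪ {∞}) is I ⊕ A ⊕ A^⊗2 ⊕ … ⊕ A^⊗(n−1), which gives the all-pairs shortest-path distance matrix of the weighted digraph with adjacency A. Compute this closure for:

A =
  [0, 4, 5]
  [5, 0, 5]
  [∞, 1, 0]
Closure =
  [0, 4, 5]
  [5, 0, 5]
  [6, 1, 0]

This is the Floyd-Warshall all-pairs shortest-path computation. For each intermediate vertex k = 0, 1, …, 2, update dist[i][j] ← min(dist[i][j], dist[i][k] + dist[k][j]). The final matrix gives, for each (i, j), the minimum total weight of any directed path from i to j (possibly empty when i = j).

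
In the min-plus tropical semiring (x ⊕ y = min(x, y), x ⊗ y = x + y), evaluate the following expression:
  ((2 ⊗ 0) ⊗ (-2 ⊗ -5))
((2 ⊗ 0) ⊗ (-2 ⊗ -5)) = -5

Expand innermost to outermost. Recall ⊕ takes the minimum of its arguments and ⊗ takes their sum. Working out the expression ((2 ⊗ 0) ⊗ (-2 ⊗ -5)) gives -5.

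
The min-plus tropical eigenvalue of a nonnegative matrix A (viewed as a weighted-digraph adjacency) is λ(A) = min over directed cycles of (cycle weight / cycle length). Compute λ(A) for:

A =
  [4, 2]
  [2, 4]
λ(A) = 2

Enumerate directed cycles and compute their means (weight / length). Sample:
  cycle 0 → 0: weight = 4, length = 1, mean = 4/1 ≈ 4.000
  cycle 1 → 1: weight = 4, length = 1, mean = 4/1 ≈ 4.000
  cycle 0 → 1 → 0: weight = 4, length = 2, mean = 4/2 ≈ 2.000
  cycle 1 → 0 → 1: weight = 4, length = 2, mean = 4/2 ≈ 2.000
Minimum mean = 2.000, attained e.g. along the cycle 0 → 1 → 0 with weight 4 and length 2. So λ(A) = 4/2 = 2.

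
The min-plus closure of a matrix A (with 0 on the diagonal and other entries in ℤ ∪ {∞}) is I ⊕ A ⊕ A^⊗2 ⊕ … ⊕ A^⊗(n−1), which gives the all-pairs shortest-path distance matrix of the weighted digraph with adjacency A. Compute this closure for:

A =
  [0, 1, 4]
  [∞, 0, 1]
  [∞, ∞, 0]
Closure =
  [0, 1, 2]
  [∞, 0, 1]
  [∞, ∞, 0]

This is the Floyd-Warshall all-pairs shortest-path computation. For each intermediate vertex k = 0, 1, …, 2, update dist[i][j] ← min(dist[i][j], dist[i][k] + dist[k][j]). The final matrix gives, for each (i, j), the minimum total weight of any directed path from i to j (possibly empty when i = j).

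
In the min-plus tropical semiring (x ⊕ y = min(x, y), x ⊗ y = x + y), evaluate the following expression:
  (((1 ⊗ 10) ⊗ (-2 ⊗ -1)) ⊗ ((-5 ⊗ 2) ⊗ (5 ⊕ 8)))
(((1 ⊗ 10) ⊗ (-2 ⊗ -1)) ⊗ ((-5 ⊗ 2) ⊗ (5 ⊕ 8))) = 10

Expand innermost to outermost. Recall ⊕ takes the minimum of its arguments and ⊗ takes their sum. Working out the expression (((1 ⊗ 10) ⊗ (-2 ⊗ -1)) ⊗ ((-5 ⊗ 2) ⊗ (5 ⊕ 8))) gives 10.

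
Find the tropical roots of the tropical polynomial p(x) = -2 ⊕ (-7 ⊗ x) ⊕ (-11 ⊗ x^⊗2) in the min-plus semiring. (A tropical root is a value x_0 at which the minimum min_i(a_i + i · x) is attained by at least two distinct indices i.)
Roots: {4, 5}

Each tropical root is a break point of the lower envelope of the lines y = a_i + i · x (there are 3 lines, with slopes 0, 1, ..., 2). Only the lines that attain the minimum somewhere contribute to roots; other lines are dominated. Here the surviving (envelope) indices are i = 2, i = 1, i = 0.
Intersections between consecutive envelope lines give the roots: for adjacent envelope indices i < j the intersection is x = (a_i − a_j) / (j − i). Reading off the sorted break points: {4, 5}.
Verification: at each break x_0, at least two indices attain the minimum of min_i(a_i + i · x_0).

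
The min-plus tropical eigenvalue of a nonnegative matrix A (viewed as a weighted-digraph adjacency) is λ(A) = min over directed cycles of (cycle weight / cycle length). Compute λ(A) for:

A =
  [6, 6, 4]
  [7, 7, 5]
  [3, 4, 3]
λ(A) = 3

Enumerate directed cycles and compute their means (weight / length). Sample:
  cycle 0 → 0: weight = 6, length = 1, mean = 6/1 ≈ 6.000
  cycle 1 → 1: weight = 7, length = 1, mean = 7/1 ≈ 7.000
  cycle 2 → 2: weight = 3, length = 1, mean = 3/1 ≈ 3.000
  cycle 0 → 1 → 0: weight = 13, length = 2, mean = 13/2 ≈ 6.500
  cycle 0 → 2 → 0: weight = 7, length = 2, mean = 7/2 ≈ 3.500
  cycle 1 → 0 → 1: weight = 13, length = 2, mean = 13/2 ≈ 6.500
Minimum mean = 3.000, attained e.g. along the cycle 2 → 2 with weight 3 and length 1. So λ(A) = 3/1 = 3.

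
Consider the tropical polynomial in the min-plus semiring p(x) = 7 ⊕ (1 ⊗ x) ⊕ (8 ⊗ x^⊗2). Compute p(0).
p(0) = 1

A tropical monomial a ⊗ x^⊗i evaluates to a + i · x. Evaluating each term at x = 0:
  Term 0 contributes 7 + 0 · 0 = 7
  Term 1 contributes 1 + 1 · 0 = 1
  Term 2 contributes 8 + 2 · 0 = 8
p(0) = ⊕ of these = min[7, 1, 8] = 1.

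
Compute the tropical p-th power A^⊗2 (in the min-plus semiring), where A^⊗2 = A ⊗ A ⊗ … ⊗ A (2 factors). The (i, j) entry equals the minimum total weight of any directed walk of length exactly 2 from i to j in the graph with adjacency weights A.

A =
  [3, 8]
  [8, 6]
A^⊗2 =
  [6, 11]
  [11, 12]

Each entry (A^⊗2)_ij equals the minimum over all length-2 walks i = v_0 → v_1 → … → v_2 = j of Σ_t A[v_t][v_{t+1}]. For example, for (i, j) = (0, 1) we minimise over 2 possible intermediate vertex sequences; the minimum is 11, attained along the walk 0 → 0 → 1.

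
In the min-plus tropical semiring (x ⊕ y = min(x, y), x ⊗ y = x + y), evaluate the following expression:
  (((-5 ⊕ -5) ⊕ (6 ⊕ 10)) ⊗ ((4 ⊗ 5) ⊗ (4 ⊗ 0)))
(((-5 ⊕ -5) ⊕ (6 ⊕ 10)) ⊗ ((4 ⊗ 5) ⊗ (4 ⊗ 0))) = 8

Expand innermost to outermost. Recall ⊕ takes the minimum of its arguments and ⊗ takes their sum. Working out the expression (((-5 ⊕ -5) ⊕ (6 ⊕ 10)) ⊗ ((4 ⊗ 5) ⊗ (4 ⊗ 0))) gives 8.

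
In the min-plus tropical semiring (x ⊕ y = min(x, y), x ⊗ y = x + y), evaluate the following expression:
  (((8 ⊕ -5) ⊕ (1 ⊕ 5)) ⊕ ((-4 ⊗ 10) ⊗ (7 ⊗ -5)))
(((8 ⊕ -5) ⊕ (1 ⊕ 5)) ⊕ ((-4 ⊗ 10) ⊗ (7 ⊗ -5))) = -5

Expand innermost to outermost. Recall ⊕ takes the minimum of its arguments and ⊗ takes their sum. Working out the expression (((8 ⊕ -5) ⊕ (1 ⊕ 5)) ⊕ ((-4 ⊗ 10) ⊗ (7 ⊗ -5))) gives -5.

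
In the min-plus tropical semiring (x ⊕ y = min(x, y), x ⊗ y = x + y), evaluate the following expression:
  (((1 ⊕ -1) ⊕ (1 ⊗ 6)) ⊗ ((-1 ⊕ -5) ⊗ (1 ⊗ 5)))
(((1 ⊕ -1) ⊕ (1 ⊗ 6)) ⊗ ((-1 ⊕ -5) ⊗ (1 ⊗ 5))) = 0

Expand innermost to outermost. Recall ⊕ takes the minimum of its arguments and ⊗ takes their sum. Working out the expression (((1 ⊕ -1) ⊕ (1 ⊗ 6)) ⊗ ((-1 ⊕ -5) ⊗ (1 ⊗ 5))) gives 0.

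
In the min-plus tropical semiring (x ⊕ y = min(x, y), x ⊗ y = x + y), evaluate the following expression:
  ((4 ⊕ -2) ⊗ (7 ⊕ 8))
((4 ⊕ -2) ⊗ (7 ⊕ 8)) = 5

Expand innermost to outermost. Recall ⊕ takes the minimum of its arguments and ⊗ takes their sum. Working out the expression ((4 ⊕ -2) ⊗ (7 ⊕ 8)) gives 5.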